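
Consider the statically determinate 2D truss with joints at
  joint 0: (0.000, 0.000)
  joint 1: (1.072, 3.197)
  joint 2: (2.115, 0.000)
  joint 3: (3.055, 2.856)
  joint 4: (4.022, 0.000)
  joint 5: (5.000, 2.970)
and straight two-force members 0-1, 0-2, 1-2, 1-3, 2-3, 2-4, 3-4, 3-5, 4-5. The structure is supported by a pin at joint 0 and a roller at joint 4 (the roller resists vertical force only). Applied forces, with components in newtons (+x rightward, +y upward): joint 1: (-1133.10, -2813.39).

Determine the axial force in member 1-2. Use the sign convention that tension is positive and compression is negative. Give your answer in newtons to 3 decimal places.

N=6 nodes, M=9 members, R=3 reactions → 2N=12, M+R=12
member 0 (0-1): L=3.3719, (cx,cy)=(0.3179,0.9481)
member 1 (0-2): L=2.1150, (cx,cy)=(1.0000,0.0000)
member 2 (1-2): L=3.3628, (cx,cy)=(0.3102,-0.9507)
member 3 (1-3): L=2.0121, (cx,cy)=(0.9855,-0.1695)
member 4 (2-3): L=3.0067, (cx,cy)=(0.3126,0.9499)
member 5 (2-4): L=1.9070, (cx,cy)=(1.0000,0.0000)
member 6 (3-4): L=3.0153, (cx,cy)=(0.3207,-0.9472)
member 7 (3-5): L=1.9483, (cx,cy)=(0.9983,0.0585)
member 8 (4-5): L=3.1269, (cx,cy)=(0.3128,0.9498)
solve A·x = −loads:
  F[0-1] = -3126.4054 N (compression)
  F[0-2] = -139.1604 N (compression)
  F[1-2] = +141.3961 N (tension)
  F[1-3] = +96.7046 N (tension)
  F[2-3] = -141.5170 N (compression)
  F[2-4] = -51.0628 N (compression)
  F[3-4] = +159.2223 N (tension)
  F[3-5] = -0.0000 N (tension)
  F[4-5] = +0.0000 N (tension)
  Rx@0 = +1133.1000 N
  Ry@0 = +2964.2022 N
  Ry@4 = -150.8122 N

141.396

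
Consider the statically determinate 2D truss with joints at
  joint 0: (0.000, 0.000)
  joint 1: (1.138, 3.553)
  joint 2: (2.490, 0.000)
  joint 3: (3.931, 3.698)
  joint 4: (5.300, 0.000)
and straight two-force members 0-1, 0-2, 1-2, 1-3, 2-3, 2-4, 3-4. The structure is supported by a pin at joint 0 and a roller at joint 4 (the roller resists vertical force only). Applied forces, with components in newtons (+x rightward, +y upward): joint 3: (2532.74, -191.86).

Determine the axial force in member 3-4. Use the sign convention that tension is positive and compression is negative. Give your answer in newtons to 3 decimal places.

N=5 nodes, M=7 members, R=3 reactions → 2N=10, M+R=10
member 0 (0-1): L=3.7308, (cx,cy)=(0.3050,0.9523)
member 1 (0-2): L=2.4900, (cx,cy)=(1.0000,0.0000)
member 2 (1-2): L=3.8015, (cx,cy)=(0.3556,-0.9346)
member 3 (1-3): L=2.7968, (cx,cy)=(0.9987,0.0518)
member 4 (2-3): L=3.9688, (cx,cy)=(0.3631,0.9318)
member 5 (2-4): L=2.8100, (cx,cy)=(1.0000,0.0000)
member 6 (3-4): L=3.9433, (cx,cy)=(0.3472,-0.9378)
solve A·x = −loads:
  F[0-1] = +1803.5785 N (tension)
  F[0-2] = +1982.5970 N (tension)
  F[1-2] = -1772.2088 N (compression)
  F[1-3] = +1182.0103 N (tension)
  F[2-3] = +1777.6531 N (tension)
  F[2-4] = +706.8918 N (tension)
  F[3-4] = -2036.1315 N (compression)
  Rx@0 = -2532.7400 N
  Ry@0 = -1717.6257 N
  Ry@4 = +1909.4857 N

-2036.132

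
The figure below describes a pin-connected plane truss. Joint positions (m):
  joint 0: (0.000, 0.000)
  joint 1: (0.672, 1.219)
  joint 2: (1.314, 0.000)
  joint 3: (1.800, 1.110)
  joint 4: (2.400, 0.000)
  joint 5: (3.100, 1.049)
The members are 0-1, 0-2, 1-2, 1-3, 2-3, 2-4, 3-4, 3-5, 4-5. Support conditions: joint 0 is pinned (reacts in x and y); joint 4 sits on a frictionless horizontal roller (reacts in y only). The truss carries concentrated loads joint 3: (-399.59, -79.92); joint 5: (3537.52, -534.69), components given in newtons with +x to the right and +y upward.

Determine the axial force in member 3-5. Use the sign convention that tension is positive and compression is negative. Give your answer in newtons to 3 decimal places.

3780.238

N=6 nodes, M=9 members, R=3 reactions → 2N=12, M+R=12
member 0 (0-1): L=1.3920, (cx,cy)=(0.4828,0.8757)
member 1 (0-2): L=1.3140, (cx,cy)=(1.0000,0.0000)
member 2 (1-2): L=1.3777, (cx,cy)=(0.4660,-0.8848)
member 3 (1-3): L=1.1333, (cx,cy)=(0.9954,-0.0962)
member 4 (2-3): L=1.2117, (cx,cy)=(0.4011,0.9160)
member 5 (2-4): L=1.0860, (cx,cy)=(1.0000,0.0000)
member 6 (3-4): L=1.2618, (cx,cy)=(0.4755,-0.8797)
member 7 (3-5): L=1.3014, (cx,cy)=(0.9989,-0.0469)
member 8 (4-5): L=1.2611, (cx,cy)=(0.5551,0.8318)
solve A·x = −loads:
  F[0-1] = +1709.8030 N (tension)
  F[0-2] = +2312.4825 N (tension)
  F[1-2] = -1878.0478 N (compression)
  F[1-3] = +1708.5122 N (tension)
  F[2-3] = +1813.9769 N (tension)
  F[2-4] = +709.7918 N (tension)
  F[3-4] = -1994.3667 N (compression)
  F[3-5] = +3780.2383 N (tension)
  F[4-5] = -429.7931 N (compression)
  Rx@0 = -3137.9300 N
  Ry@0 = -1497.3519 N
  Ry@4 = +2111.9619 N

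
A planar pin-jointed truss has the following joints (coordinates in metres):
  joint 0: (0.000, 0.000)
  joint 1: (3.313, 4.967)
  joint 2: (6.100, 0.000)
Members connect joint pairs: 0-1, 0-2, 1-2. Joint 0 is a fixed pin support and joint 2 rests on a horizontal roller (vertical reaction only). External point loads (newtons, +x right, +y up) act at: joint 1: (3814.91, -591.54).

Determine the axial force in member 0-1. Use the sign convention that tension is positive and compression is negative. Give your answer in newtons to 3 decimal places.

3409.062

N=3 nodes, M=3 members, R=3 reactions → 2N=6, M+R=6
member 0 (0-1): L=5.9705, (cx,cy)=(0.5549,0.8319)
member 1 (0-2): L=6.1000, (cx,cy)=(1.0000,0.0000)
member 2 (1-2): L=5.6955, (cx,cy)=(0.4893,-0.8721)
solve A·x = −loads:
  F[0-1] = +3409.0617 N (tension)
  F[0-2] = +1923.2440 N (tension)
  F[1-2] = -3930.3165 N (compression)
  Rx@0 = -3814.9100 N
  Ry@0 = -2836.0715 N
  Ry@2 = +3427.6115 N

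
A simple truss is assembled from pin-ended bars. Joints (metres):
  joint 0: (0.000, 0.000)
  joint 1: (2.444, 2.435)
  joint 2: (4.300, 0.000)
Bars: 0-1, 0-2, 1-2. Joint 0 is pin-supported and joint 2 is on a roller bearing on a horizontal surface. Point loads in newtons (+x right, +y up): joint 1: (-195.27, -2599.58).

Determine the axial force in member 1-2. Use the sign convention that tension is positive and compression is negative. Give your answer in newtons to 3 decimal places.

-1718.762

N=3 nodes, M=3 members, R=3 reactions → 2N=6, M+R=6
member 0 (0-1): L=3.4500, (cx,cy)=(0.7084,0.7058)
member 1 (0-2): L=4.3000, (cx,cy)=(1.0000,0.0000)
member 2 (1-2): L=3.0617, (cx,cy)=(0.6062,-0.7953)
solve A·x = −loads:
  F[0-1] = -1746.4246 N (compression)
  F[0-2] = +1041.9145 N (tension)
  F[1-2] = -1718.7618 N (compression)
  Rx@0 = +195.2700 N
  Ry@0 = +1232.6286 N
  Ry@2 = +1366.9514 N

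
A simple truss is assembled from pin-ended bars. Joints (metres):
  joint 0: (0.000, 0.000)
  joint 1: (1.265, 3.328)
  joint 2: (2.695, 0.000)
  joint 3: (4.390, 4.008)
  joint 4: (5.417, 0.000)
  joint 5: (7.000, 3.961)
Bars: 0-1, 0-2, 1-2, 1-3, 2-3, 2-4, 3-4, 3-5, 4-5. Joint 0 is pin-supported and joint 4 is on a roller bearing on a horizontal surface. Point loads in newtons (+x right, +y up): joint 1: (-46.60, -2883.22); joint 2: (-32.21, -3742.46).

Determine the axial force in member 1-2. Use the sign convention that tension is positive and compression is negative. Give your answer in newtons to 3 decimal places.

N=6 nodes, M=9 members, R=3 reactions → 2N=12, M+R=12
member 0 (0-1): L=3.5603, (cx,cy)=(0.3553,0.9348)
member 1 (0-2): L=2.6950, (cx,cy)=(1.0000,0.0000)
member 2 (1-2): L=3.6222, (cx,cy)=(0.3948,-0.9188)
member 3 (1-3): L=3.1981, (cx,cy)=(0.9771,0.2126)
member 4 (2-3): L=4.3517, (cx,cy)=(0.3895,0.9210)
member 5 (2-4): L=2.7220, (cx,cy)=(1.0000,0.0000)
member 6 (3-4): L=4.1375, (cx,cy)=(0.2482,-0.9687)
member 7 (3-5): L=2.6104, (cx,cy)=(0.9998,-0.0180)
member 8 (4-5): L=4.2656, (cx,cy)=(0.3711,0.9286)
solve A·x = −loads:
  F[0-1] = -4406.6379 N (compression)
  F[0-2] = +1486.8954 N (tension)
  F[1-2] = +901.1114 N (tension)
  F[1-3] = -1918.7246 N (compression)
  F[2-3] = +3164.4580 N (tension)
  F[2-4] = +642.2786 N (tension)
  F[3-4] = -2587.5551 N (compression)
  F[3-5] = +0.0000 N (tension)
  F[4-5] = -0.0000 N (compression)
  Rx@0 = +78.8100 N
  Ry@0 = +4119.1047 N
  Ry@4 = +2506.5753 N

901.111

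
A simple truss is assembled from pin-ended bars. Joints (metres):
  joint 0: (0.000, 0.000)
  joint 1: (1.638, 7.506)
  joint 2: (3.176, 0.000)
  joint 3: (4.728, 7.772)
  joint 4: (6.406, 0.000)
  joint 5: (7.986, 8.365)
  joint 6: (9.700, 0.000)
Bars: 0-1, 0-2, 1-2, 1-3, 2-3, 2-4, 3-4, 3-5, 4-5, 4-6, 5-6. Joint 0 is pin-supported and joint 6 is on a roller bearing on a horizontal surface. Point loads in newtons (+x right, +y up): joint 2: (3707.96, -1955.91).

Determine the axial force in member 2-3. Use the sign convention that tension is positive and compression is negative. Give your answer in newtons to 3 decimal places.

701.069

N=7 nodes, M=11 members, R=3 reactions → 2N=14, M+R=14
member 0 (0-1): L=7.6826, (cx,cy)=(0.2132,0.9770)
member 1 (0-2): L=3.1760, (cx,cy)=(1.0000,0.0000)
member 2 (1-2): L=7.6620, (cx,cy)=(0.2007,-0.9796)
member 3 (1-3): L=3.1014, (cx,cy)=(0.9963,0.0858)
member 4 (2-3): L=7.9254, (cx,cy)=(0.1958,0.9806)
member 5 (2-4): L=3.2300, (cx,cy)=(1.0000,0.0000)
member 6 (3-4): L=7.9511, (cx,cy)=(0.2110,-0.9775)
member 7 (3-5): L=3.3115, (cx,cy)=(0.9838,0.1791)
member 8 (4-5): L=8.5129, (cx,cy)=(0.1856,0.9826)
member 9 (4-6): L=3.2940, (cx,cy)=(1.0000,0.0000)
member 10 (5-6): L=8.5388, (cx,cy)=(0.2007,-0.9796)
solve A·x = −loads:
  F[0-1] = -1346.4600 N (compression)
  F[0-2] = +3995.0357 N (tension)
  F[1-2] = +1294.7681 N (tension)
  F[1-3] = -549.0003 N (compression)
  F[2-3] = +701.0689 N (tension)
  F[2-4] = +409.6906 N (tension)
  F[3-4] = -703.7955 N (compression)
  F[3-5] = -265.4519 N (compression)
  F[4-5] = +700.1083 N (tension)
  F[4-6] = +131.2207 N (tension)
  F[5-6] = -653.7147 N (compression)
  Rx@0 = -3707.9600 N
  Ry@0 = +1315.5007 N
  Ry@6 = +640.4093 N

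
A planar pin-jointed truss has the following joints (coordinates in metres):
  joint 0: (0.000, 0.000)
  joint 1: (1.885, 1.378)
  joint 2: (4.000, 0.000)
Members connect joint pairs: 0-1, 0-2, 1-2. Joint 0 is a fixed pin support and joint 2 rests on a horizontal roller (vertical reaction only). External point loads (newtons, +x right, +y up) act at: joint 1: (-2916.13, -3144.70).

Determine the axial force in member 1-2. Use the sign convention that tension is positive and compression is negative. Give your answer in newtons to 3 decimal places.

-874.408

N=3 nodes, M=3 members, R=3 reactions → 2N=6, M+R=6
member 0 (0-1): L=2.3350, (cx,cy)=(0.8073,0.5902)
member 1 (0-2): L=4.0000, (cx,cy)=(1.0000,0.0000)
member 2 (1-2): L=2.5243, (cx,cy)=(0.8379,-0.5459)
solve A·x = −loads:
  F[0-1] = -4519.7645 N (compression)
  F[0-2] = +732.6266 N (tension)
  F[1-2] = -874.4076 N (compression)
  Rx@0 = +2916.1300 N
  Ry@0 = +2667.3669 N
  Ry@2 = +477.3331 N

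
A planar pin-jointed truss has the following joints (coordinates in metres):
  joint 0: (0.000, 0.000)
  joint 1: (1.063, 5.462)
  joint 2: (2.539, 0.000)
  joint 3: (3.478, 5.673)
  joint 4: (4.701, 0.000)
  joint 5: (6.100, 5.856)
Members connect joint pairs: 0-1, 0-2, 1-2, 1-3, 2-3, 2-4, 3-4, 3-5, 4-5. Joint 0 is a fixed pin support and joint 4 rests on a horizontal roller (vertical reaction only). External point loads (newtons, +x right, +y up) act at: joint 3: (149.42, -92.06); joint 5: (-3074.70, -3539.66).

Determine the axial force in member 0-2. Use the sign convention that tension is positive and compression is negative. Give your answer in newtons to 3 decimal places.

-2415.309

N=6 nodes, M=9 members, R=3 reactions → 2N=12, M+R=12
member 0 (0-1): L=5.5645, (cx,cy)=(0.1910,0.9816)
member 1 (0-2): L=2.5390, (cx,cy)=(1.0000,0.0000)
member 2 (1-2): L=5.6579, (cx,cy)=(0.2609,-0.9654)
member 3 (1-3): L=2.4242, (cx,cy)=(0.9962,0.0870)
member 4 (2-3): L=5.7502, (cx,cy)=(0.1633,0.9866)
member 5 (2-4): L=2.1620, (cx,cy)=(1.0000,0.0000)
member 6 (3-4): L=5.8033, (cx,cy)=(0.2107,-0.9775)
member 7 (3-5): L=2.6284, (cx,cy)=(0.9976,0.0696)
member 8 (4-5): L=6.0208, (cx,cy)=(0.2324,0.9726)
solve A·x = −loads:
  F[0-1] = -2669.5396 N (compression)
  F[0-2] = -2415.3093 N (compression)
  F[1-2] = +2606.6679 N (tension)
  F[1-3] = -1194.5143 N (compression)
  F[2-3] = -2550.6451 N (compression)
  F[2-4] = -1318.7811 N (compression)
  F[3-4] = +2424.5528 N (tension)
  F[3-5] = -2272.3862 N (compression)
  F[4-5] = -3476.6022 N (compression)
  Rx@0 = +2925.2800 N
  Ry@0 = +2620.3762 N
  Ry@4 = +1011.3438 N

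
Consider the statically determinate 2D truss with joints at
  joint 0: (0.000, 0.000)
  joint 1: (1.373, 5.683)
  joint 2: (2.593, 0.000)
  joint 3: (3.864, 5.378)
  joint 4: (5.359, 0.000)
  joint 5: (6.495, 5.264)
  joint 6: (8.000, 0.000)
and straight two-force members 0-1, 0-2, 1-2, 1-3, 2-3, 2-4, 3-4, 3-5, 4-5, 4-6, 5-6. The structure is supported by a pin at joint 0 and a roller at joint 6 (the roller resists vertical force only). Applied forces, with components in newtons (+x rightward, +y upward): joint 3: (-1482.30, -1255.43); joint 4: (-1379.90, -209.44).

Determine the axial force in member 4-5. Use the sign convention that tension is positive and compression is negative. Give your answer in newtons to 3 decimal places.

N=7 nodes, M=11 members, R=3 reactions → 2N=14, M+R=14
member 0 (0-1): L=5.8465, (cx,cy)=(0.2348,0.9720)
member 1 (0-2): L=2.5930, (cx,cy)=(1.0000,0.0000)
member 2 (1-2): L=5.8125, (cx,cy)=(0.2099,-0.9777)
member 3 (1-3): L=2.5096, (cx,cy)=(0.9926,-0.1215)
member 4 (2-3): L=5.5261, (cx,cy)=(0.2300,0.9732)
member 5 (2-4): L=2.7660, (cx,cy)=(1.0000,0.0000)
member 6 (3-4): L=5.5819, (cx,cy)=(0.2678,-0.9635)
member 7 (3-5): L=2.6335, (cx,cy)=(0.9991,-0.0433)
member 8 (4-5): L=5.3852, (cx,cy)=(0.2109,0.9775)
member 9 (4-6): L=2.6410, (cx,cy)=(1.0000,0.0000)
member 10 (5-6): L=5.4749, (cx,cy)=(0.2749,-0.9615)
solve A·x = −loads:
  F[0-1] = -1764.0075 N (compression)
  F[0-2] = -2447.9384 N (compression)
  F[1-2] = +1854.3607 N (tension)
  F[1-3] = -809.4799 N (compression)
  F[2-3] = -1862.9982 N (compression)
  F[2-4] = -1630.2358 N (compression)
  F[3-4] = +471.0747 N (tension)
  F[3-5] = +124.2850 N (tension)
  F[4-5] = -250.0516 N (compression)
  F[4-6] = -71.4203 N (compression)
  F[5-6] = +259.8140 N (tension)
  Rx@0 = +2862.2000 N
  Ry@0 = +1714.6749 N
  Ry@6 = -249.8049 N

-250.052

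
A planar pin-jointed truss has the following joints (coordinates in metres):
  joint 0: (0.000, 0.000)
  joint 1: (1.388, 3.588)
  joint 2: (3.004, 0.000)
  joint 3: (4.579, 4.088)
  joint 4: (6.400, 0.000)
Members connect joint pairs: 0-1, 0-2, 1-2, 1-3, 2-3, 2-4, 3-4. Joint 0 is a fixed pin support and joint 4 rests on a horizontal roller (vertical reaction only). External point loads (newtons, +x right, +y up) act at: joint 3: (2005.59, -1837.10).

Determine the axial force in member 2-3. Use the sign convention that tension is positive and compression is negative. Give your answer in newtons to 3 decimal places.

N=5 nodes, M=7 members, R=3 reactions → 2N=10, M+R=10
member 0 (0-1): L=3.8471, (cx,cy)=(0.3608,0.9326)
member 1 (0-2): L=3.0040, (cx,cy)=(1.0000,0.0000)
member 2 (1-2): L=3.9351, (cx,cy)=(0.4107,-0.9118)
member 3 (1-3): L=3.2299, (cx,cy)=(0.9879,0.1548)
member 4 (2-3): L=4.3809, (cx,cy)=(0.3595,0.9331)
member 5 (2-4): L=3.3960, (cx,cy)=(1.0000,0.0000)
member 6 (3-4): L=4.4752, (cx,cy)=(0.4069,-0.9135)
solve A·x = −loads:
  F[0-1] = +813.1245 N (tension)
  F[0-2] = +1712.2229 N (tension)
  F[1-2] = -729.8072 N (compression)
  F[1-3] = +600.3065 N (tension)
  F[2-3] = +713.1084 N (tension)
  F[2-4] = +1156.1471 N (tension)
  F[3-4] = -2841.3165 N (compression)
  Rx@0 = -2005.5900 N
  Ry@0 = -758.3583 N
  Ry@4 = +2595.4583 N

713.108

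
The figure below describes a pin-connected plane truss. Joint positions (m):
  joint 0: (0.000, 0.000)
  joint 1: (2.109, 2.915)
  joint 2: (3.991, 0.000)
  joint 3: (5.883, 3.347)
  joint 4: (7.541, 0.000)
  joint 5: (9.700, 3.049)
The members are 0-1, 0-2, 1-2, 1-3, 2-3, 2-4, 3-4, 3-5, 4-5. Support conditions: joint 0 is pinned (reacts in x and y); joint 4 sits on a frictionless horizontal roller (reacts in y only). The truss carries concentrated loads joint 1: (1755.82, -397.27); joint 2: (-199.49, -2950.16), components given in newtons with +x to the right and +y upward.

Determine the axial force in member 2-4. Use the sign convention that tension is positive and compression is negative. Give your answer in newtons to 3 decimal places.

N=6 nodes, M=9 members, R=3 reactions → 2N=12, M+R=12
member 0 (0-1): L=3.5979, (cx,cy)=(0.5862,0.8102)
member 1 (0-2): L=3.9910, (cx,cy)=(1.0000,0.0000)
member 2 (1-2): L=3.4697, (cx,cy)=(0.5424,-0.8401)
member 3 (1-3): L=3.7986, (cx,cy)=(0.9935,0.1137)
member 4 (2-3): L=3.8447, (cx,cy)=(0.4921,0.8705)
member 5 (2-4): L=3.5500, (cx,cy)=(1.0000,0.0000)
member 6 (3-4): L=3.7352, (cx,cy)=(0.4439,-0.8961)
member 7 (3-5): L=3.8286, (cx,cy)=(0.9970,-0.0778)
member 8 (4-5): L=3.7360, (cx,cy)=(0.5779,0.8161)
solve A·x = −loads:
  F[0-1] = -1229.6697 N (compression)
  F[0-2] = +2277.1258 N (tension)
  F[1-2] = +349.7003 N (tension)
  F[1-3] = -2683.7052 N (compression)
  F[2-3] = +3051.4100 N (tension)
  F[2-4] = +1164.6949 N (tension)
  F[3-4] = -2623.8327 N (compression)
  F[3-5] = +0.0000 N (tension)
  F[4-5] = -0.0000 N (compression)
  Rx@0 = -1556.3300 N
  Ry@0 = +996.2635 N
  Ry@4 = +2351.1665 N

1164.695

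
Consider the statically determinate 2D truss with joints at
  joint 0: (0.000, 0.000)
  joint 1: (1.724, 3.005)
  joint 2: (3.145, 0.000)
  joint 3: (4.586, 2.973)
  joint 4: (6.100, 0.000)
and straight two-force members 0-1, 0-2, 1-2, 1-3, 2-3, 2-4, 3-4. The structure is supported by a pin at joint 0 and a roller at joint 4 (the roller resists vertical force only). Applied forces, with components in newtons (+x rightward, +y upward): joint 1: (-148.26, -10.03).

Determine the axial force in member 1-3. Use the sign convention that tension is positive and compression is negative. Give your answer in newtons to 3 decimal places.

69.405

N=5 nodes, M=7 members, R=3 reactions → 2N=10, M+R=10
member 0 (0-1): L=3.4644, (cx,cy)=(0.4976,0.8674)
member 1 (0-2): L=3.1450, (cx,cy)=(1.0000,0.0000)
member 2 (1-2): L=3.3240, (cx,cy)=(0.4275,-0.9040)
member 3 (1-3): L=2.8622, (cx,cy)=(0.9999,-0.0112)
member 4 (2-3): L=3.3038, (cx,cy)=(0.4362,0.8999)
member 5 (2-4): L=2.9550, (cx,cy)=(1.0000,0.0000)
member 6 (3-4): L=3.3363, (cx,cy)=(0.4538,-0.8911)
solve A·x = −loads:
  F[0-1] = -92.4978 N (compression)
  F[0-2] = -102.2303 N (compression)
  F[1-2] = +76.7966 N (tension)
  F[1-3] = +69.4048 N (tension)
  F[2-3] = -77.1509 N (compression)
  F[2-4] = -35.7501 N (compression)
  F[3-4] = +78.7803 N (tension)
  Rx@0 = +148.2600 N
  Ry@0 = +80.2316 N
  Ry@4 = -70.2016 N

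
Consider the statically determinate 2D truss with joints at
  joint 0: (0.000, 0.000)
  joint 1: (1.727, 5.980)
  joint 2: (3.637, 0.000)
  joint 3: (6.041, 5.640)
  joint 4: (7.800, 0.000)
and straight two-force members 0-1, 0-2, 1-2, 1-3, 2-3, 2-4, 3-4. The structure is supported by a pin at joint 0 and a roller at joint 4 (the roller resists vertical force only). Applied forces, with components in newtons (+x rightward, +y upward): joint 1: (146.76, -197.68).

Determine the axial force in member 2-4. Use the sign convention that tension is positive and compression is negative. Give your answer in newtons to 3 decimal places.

N=5 nodes, M=7 members, R=3 reactions → 2N=10, M+R=10
member 0 (0-1): L=6.2244, (cx,cy)=(0.2775,0.9607)
member 1 (0-2): L=3.6370, (cx,cy)=(1.0000,0.0000)
member 2 (1-2): L=6.2776, (cx,cy)=(0.3043,-0.9526)
member 3 (1-3): L=4.3274, (cx,cy)=(0.9969,-0.0786)
member 4 (2-3): L=6.1310, (cx,cy)=(0.3921,0.9199)
member 5 (2-4): L=4.1630, (cx,cy)=(1.0000,0.0000)
member 6 (3-4): L=5.9079, (cx,cy)=(0.2977,-0.9546)
solve A·x = −loads:
  F[0-1] = -43.0873 N (compression)
  F[0-2] = +158.7149 N (tension)
  F[1-2] = -154.8286 N (compression)
  F[1-3] = -111.9535 N (compression)
  F[2-3] = +160.3274 N (tension)
  F[2-4] = +48.7419 N (tension)
  F[3-4] = -163.7088 N (compression)
  Rx@0 = -146.7600 N
  Ry@0 = +41.3956 N
  Ry@4 = +156.2844 N

48.742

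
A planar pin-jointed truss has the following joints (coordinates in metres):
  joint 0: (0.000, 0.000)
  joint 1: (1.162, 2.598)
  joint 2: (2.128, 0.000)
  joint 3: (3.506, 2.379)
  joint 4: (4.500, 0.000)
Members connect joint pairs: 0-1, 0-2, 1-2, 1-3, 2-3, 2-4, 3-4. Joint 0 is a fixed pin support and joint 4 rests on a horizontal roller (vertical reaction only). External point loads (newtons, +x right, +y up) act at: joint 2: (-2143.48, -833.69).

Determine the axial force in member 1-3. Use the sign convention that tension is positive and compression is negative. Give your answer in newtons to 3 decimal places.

N=5 nodes, M=7 members, R=3 reactions → 2N=10, M+R=10
member 0 (0-1): L=2.8460, (cx,cy)=(0.4083,0.9129)
member 1 (0-2): L=2.1280, (cx,cy)=(1.0000,0.0000)
member 2 (1-2): L=2.7718, (cx,cy)=(0.3485,-0.9373)
member 3 (1-3): L=2.3542, (cx,cy)=(0.9957,-0.0930)
member 4 (2-3): L=2.7493, (cx,cy)=(0.5012,0.8653)
member 5 (2-4): L=2.3720, (cx,cy)=(1.0000,0.0000)
member 6 (3-4): L=2.5783, (cx,cy)=(0.3855,-0.9227)
solve A·x = −loads:
  F[0-1] = -481.4000 N (compression)
  F[0-2] = -1946.9297 N (compression)
  F[1-2] = +506.0124 N (tension)
  F[1-3] = -374.5260 N (compression)
  F[2-3] = +415.3413 N (tension)
  F[2-4] = +164.7235 N (tension)
  F[3-4] = -427.2718 N (compression)
  Rx@0 = +2143.4800 N
  Ry@0 = +439.4473 N
  Ry@4 = +394.2427 N

-374.526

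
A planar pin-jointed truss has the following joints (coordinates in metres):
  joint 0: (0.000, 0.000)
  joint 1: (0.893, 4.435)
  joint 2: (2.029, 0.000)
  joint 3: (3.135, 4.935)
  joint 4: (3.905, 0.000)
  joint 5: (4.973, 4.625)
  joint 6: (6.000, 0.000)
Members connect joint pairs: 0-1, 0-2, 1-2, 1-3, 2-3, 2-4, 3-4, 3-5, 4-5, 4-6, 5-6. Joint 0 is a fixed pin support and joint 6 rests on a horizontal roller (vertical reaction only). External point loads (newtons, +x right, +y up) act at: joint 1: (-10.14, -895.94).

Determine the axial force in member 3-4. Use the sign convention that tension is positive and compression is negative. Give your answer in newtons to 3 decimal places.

N=7 nodes, M=11 members, R=3 reactions → 2N=14, M+R=14
member 0 (0-1): L=4.5240, (cx,cy)=(0.1974,0.9803)
member 1 (0-2): L=2.0290, (cx,cy)=(1.0000,0.0000)
member 2 (1-2): L=4.5782, (cx,cy)=(0.2481,-0.9687)
member 3 (1-3): L=2.2971, (cx,cy)=(0.9760,0.2177)
member 4 (2-3): L=5.0574, (cx,cy)=(0.2187,0.9758)
member 5 (2-4): L=1.8760, (cx,cy)=(1.0000,0.0000)
member 6 (3-4): L=4.9947, (cx,cy)=(0.1542,-0.9880)
member 7 (3-5): L=1.8640, (cx,cy)=(0.9861,-0.1663)
member 8 (4-5): L=4.7467, (cx,cy)=(0.2250,0.9744)
member 9 (4-6): L=2.0950, (cx,cy)=(1.0000,0.0000)
member 10 (5-6): L=4.7377, (cx,cy)=(0.2168,-0.9762)
solve A·x = −loads:
  F[0-1] = -785.5452 N (compression)
  F[0-2] = +144.9197 N (tension)
  F[1-2] = -154.4532 N (compression)
  F[1-3] = -109.2133 N (compression)
  F[2-3] = +153.3343 N (tension)
  F[2-4] = +73.0622 N (tension)
  F[3-4] = -118.0069 N (compression)
  F[3-5] = -55.6449 N (compression)
  F[4-5] = +119.6644 N (tension)
  F[4-6] = +27.9456 N (tension)
  F[5-6] = -128.9160 N (compression)
  Rx@0 = +10.1400 N
  Ry@0 = +770.0894 N
  Ry@6 = +125.8506 N

-118.007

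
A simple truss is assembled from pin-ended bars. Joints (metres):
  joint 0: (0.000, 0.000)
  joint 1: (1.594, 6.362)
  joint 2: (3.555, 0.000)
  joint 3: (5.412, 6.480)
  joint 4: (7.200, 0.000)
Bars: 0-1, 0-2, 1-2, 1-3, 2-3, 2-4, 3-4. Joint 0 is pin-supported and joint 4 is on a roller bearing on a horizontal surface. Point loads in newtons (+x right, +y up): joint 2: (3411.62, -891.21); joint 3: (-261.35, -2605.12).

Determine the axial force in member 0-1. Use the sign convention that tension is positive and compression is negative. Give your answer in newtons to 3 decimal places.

-1374.541

N=5 nodes, M=7 members, R=3 reactions → 2N=10, M+R=10
member 0 (0-1): L=6.5586, (cx,cy)=(0.2430,0.9700)
member 1 (0-2): L=3.5550, (cx,cy)=(1.0000,0.0000)
member 2 (1-2): L=6.6574, (cx,cy)=(0.2946,-0.9556)
member 3 (1-3): L=3.8198, (cx,cy)=(0.9995,0.0309)
member 4 (2-3): L=6.7408, (cx,cy)=(0.2755,0.9613)
member 5 (2-4): L=3.6450, (cx,cy)=(1.0000,0.0000)
member 6 (3-4): L=6.7222, (cx,cy)=(0.2660,-0.9640)
solve A·x = −loads:
  F[0-1] = -1374.5413 N (compression)
  F[0-2] = +3484.3356 N (tension)
  F[1-2] = +1371.3625 N (tension)
  F[1-3] = -738.3676 N (compression)
  F[2-3] = -436.1870 N (compression)
  F[2-4] = +596.8283 N (tension)
  F[3-4] = -2243.8317 N (compression)
  Rx@0 = -3150.2700 N
  Ry@0 = +1333.3282 N
  Ry@4 = +2163.0018 N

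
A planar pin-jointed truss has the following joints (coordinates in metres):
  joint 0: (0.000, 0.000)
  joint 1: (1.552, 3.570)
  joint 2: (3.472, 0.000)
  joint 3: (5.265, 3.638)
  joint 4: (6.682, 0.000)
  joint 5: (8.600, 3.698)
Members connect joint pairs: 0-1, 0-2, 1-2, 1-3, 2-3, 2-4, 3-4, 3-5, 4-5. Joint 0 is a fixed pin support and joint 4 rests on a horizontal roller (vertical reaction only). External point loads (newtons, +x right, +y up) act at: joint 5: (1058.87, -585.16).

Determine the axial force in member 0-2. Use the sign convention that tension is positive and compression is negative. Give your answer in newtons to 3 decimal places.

731.093

N=6 nodes, M=9 members, R=3 reactions → 2N=12, M+R=12
member 0 (0-1): L=3.8928, (cx,cy)=(0.3987,0.9171)
member 1 (0-2): L=3.4720, (cx,cy)=(1.0000,0.0000)
member 2 (1-2): L=4.0536, (cx,cy)=(0.4737,-0.8807)
member 3 (1-3): L=3.7136, (cx,cy)=(0.9998,0.0183)
member 4 (2-3): L=4.0558, (cx,cy)=(0.4421,0.8970)
member 5 (2-4): L=3.2100, (cx,cy)=(1.0000,0.0000)
member 6 (3-4): L=3.9042, (cx,cy)=(0.3629,-0.9318)
member 7 (3-5): L=3.3355, (cx,cy)=(0.9998,0.0180)
member 8 (4-5): L=4.1658, (cx,cy)=(0.4604,0.8877)
solve A·x = −loads:
  F[0-1] = +822.1380 N (tension)
  F[0-2] = +731.0930 N (tension)
  F[1-2] = -840.9970 N (compression)
  F[1-3] = +726.2441 N (tension)
  F[2-3] = +825.7443 N (tension)
  F[2-4] = -32.2956 N (compression)
  F[3-4] = -782.5936 N (compression)
  F[3-5] = +1375.4231 N (tension)
  F[4-5] = -687.0550 N (compression)
  Rx@0 = -1058.8700 N
  Ry@0 = -753.9716 N
  Ry@4 = +1339.1316 N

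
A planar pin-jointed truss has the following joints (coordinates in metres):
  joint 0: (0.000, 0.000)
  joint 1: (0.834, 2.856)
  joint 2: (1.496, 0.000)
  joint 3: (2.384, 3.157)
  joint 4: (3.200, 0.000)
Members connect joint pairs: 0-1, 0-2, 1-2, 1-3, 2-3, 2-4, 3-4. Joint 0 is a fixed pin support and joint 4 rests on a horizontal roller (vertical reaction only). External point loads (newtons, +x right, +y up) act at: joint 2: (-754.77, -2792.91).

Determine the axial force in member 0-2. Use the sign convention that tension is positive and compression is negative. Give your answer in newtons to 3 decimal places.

N=5 nodes, M=7 members, R=3 reactions → 2N=10, M+R=10
member 0 (0-1): L=2.9753, (cx,cy)=(0.2803,0.9599)
member 1 (0-2): L=1.4960, (cx,cy)=(1.0000,0.0000)
member 2 (1-2): L=2.9317, (cx,cy)=(0.2258,-0.9742)
member 3 (1-3): L=1.5790, (cx,cy)=(0.9817,0.1906)
member 4 (2-3): L=3.2795, (cx,cy)=(0.2708,0.9626)
member 5 (2-4): L=1.7040, (cx,cy)=(1.0000,0.0000)
member 6 (3-4): L=3.2608, (cx,cy)=(0.2502,-0.9682)
solve A·x = −loads:
  F[0-1] = -1549.3382 N (compression)
  F[0-2] = -320.4754 N (compression)
  F[1-2] = +1378.0516 N (tension)
  F[1-3] = -759.3931 N (compression)
  F[2-3] = +1506.7367 N (tension)
  F[2-4] = +337.4847 N (tension)
  F[3-4] = -1348.5957 N (compression)
  Rx@0 = +754.7700 N
  Ry@0 = +1487.2246 N
  Ry@4 = +1305.6854 N

-320.475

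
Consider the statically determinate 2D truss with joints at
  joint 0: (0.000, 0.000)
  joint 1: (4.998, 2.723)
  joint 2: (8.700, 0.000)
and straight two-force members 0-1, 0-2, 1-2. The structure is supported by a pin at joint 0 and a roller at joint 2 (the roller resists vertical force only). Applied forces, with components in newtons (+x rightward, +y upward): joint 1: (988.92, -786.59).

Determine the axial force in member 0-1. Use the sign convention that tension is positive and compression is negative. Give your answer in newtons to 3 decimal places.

N=3 nodes, M=3 members, R=3 reactions → 2N=6, M+R=6
member 0 (0-1): L=5.6916, (cx,cy)=(0.8781,0.4784)
member 1 (0-2): L=8.7000, (cx,cy)=(1.0000,0.0000)
member 2 (1-2): L=4.5956, (cx,cy)=(0.8056,-0.5925)
solve A·x = −loads:
  F[0-1] = -52.6461 N (compression)
  F[0-2] = +1035.1501 N (tension)
  F[1-2] = -1285.0176 N (compression)
  Rx@0 = -988.9200 N
  Ry@0 = +25.1870 N
  Ry@2 = +761.4030 N

-52.646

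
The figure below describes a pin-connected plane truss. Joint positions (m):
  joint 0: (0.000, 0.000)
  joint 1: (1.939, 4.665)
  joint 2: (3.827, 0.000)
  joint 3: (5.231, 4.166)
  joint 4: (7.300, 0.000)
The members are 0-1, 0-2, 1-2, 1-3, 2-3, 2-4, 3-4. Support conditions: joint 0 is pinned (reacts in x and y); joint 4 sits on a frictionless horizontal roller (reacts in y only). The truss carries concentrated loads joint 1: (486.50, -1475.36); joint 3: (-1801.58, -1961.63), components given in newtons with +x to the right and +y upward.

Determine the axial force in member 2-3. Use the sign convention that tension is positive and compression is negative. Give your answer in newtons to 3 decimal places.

N=5 nodes, M=7 members, R=3 reactions → 2N=10, M+R=10
member 0 (0-1): L=5.0519, (cx,cy)=(0.3838,0.9234)
member 1 (0-2): L=3.8270, (cx,cy)=(1.0000,0.0000)
member 2 (1-2): L=5.0326, (cx,cy)=(0.3752,-0.9270)
member 3 (1-3): L=3.3296, (cx,cy)=(0.9887,-0.1499)
member 4 (2-3): L=4.3962, (cx,cy)=(0.3194,0.9476)
member 5 (2-4): L=3.4730, (cx,cy)=(1.0000,0.0000)
member 6 (3-4): L=4.6515, (cx,cy)=(0.4448,-0.8956)
solve A·x = −loads:
  F[0-1] = -2552.1648 N (compression)
  F[0-2] = -335.5232 N (compression)
  F[1-2] = +1268.3202 N (tension)
  F[1-3] = -1964.0569 N (compression)
  F[2-3] = -1240.6550 N (compression)
  F[2-4] = +536.5169 N (tension)
  F[3-4] = -1206.1868 N (compression)
  Rx@0 = +1315.0800 N
  Ry@0 = +2356.6955 N
  Ry@4 = +1080.2945 N

-1240.655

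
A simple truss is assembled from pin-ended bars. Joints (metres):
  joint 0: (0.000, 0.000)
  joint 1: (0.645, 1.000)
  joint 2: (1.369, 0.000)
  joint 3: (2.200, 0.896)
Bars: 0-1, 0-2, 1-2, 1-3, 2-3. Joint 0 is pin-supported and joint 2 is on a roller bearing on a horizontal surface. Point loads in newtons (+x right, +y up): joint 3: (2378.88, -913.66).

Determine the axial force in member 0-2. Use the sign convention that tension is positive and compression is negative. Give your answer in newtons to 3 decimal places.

1016.923

N=4 nodes, M=5 members, R=3 reactions → 2N=8, M+R=8
member 0 (0-1): L=1.1900, (cx,cy)=(0.5420,0.8404)
member 1 (0-2): L=1.3690, (cx,cy)=(1.0000,0.0000)
member 2 (1-2): L=1.2346, (cx,cy)=(0.5864,-0.8100)
member 3 (1-3): L=1.5585, (cx,cy)=(0.9978,-0.0667)
member 4 (2-3): L=1.2220, (cx,cy)=(0.6800,0.7332)
solve A·x = −loads:
  F[0-1] = +2512.6919 N (tension)
  F[0-2] = +1016.9227 N (tension)
  F[1-2] = -2857.7139 N (compression)
  F[1-3] = +3044.6117 N (tension)
  F[2-3] = -969.0204 N (compression)
  Rx@0 = -2378.8800 N
  Ry@0 = -2111.5617 N
  Ry@2 = +3025.2217 N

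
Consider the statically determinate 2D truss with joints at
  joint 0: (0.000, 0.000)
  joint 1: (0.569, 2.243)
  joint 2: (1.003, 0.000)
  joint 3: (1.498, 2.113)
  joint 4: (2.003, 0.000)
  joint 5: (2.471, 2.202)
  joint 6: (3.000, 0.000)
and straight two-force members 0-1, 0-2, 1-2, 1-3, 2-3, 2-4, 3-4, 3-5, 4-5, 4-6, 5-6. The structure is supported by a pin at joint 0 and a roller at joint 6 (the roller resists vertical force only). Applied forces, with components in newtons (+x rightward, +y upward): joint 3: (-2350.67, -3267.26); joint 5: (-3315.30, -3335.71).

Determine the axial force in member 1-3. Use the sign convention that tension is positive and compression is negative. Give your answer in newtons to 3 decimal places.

N=7 nodes, M=11 members, R=3 reactions → 2N=14, M+R=14
member 0 (0-1): L=2.3140, (cx,cy)=(0.2459,0.9693)
member 1 (0-2): L=1.0030, (cx,cy)=(1.0000,0.0000)
member 2 (1-2): L=2.2846, (cx,cy)=(0.1900,-0.9818)
member 3 (1-3): L=0.9381, (cx,cy)=(0.9904,-0.1386)
member 4 (2-3): L=2.1702, (cx,cy)=(0.2281,0.9736)
member 5 (2-4): L=1.0000, (cx,cy)=(1.0000,0.0000)
member 6 (3-4): L=2.1725, (cx,cy)=(0.2325,-0.9726)
member 7 (3-5): L=0.9771, (cx,cy)=(0.9958,0.0911)
member 8 (4-5): L=2.2512, (cx,cy)=(0.2079,0.9782)
member 9 (4-6): L=0.9970, (cx,cy)=(1.0000,0.0000)
member 10 (5-6): L=2.2647, (cx,cy)=(0.2336,-0.9723)
solve A·x = −loads:
  F[0-1] = -6513.0554 N (compression)
  F[0-2] = -4064.4771 N (compression)
  F[1-2] = +6843.7465 N (tension)
  F[1-3] = -2929.8536 N (compression)
  F[2-3] = -6901.0337 N (compression)
  F[2-4] = -1190.3384 N (compression)
  F[3-4] = +2869.0469 N (tension)
  F[3-5] = -2803.5271 N (compression)
  F[4-5] = -2852.7863 N (compression)
  F[4-6] = +69.6395 N (tension)
  F[5-6] = -298.1272 N (compression)
  Rx@0 = +5665.9700 N
  Ry@0 = +6313.0905 N
  Ry@6 = +289.8795 N

-2929.854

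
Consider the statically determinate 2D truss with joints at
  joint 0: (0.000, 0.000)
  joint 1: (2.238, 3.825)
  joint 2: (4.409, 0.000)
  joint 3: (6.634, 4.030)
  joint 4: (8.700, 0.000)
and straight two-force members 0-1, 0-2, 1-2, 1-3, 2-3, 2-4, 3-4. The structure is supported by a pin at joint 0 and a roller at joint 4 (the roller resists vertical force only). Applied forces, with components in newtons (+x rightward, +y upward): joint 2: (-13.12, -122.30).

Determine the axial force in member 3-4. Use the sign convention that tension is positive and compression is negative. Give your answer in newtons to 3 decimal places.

-69.649

N=5 nodes, M=7 members, R=3 reactions → 2N=10, M+R=10
member 0 (0-1): L=4.4316, (cx,cy)=(0.5050,0.8631)
member 1 (0-2): L=4.4090, (cx,cy)=(1.0000,0.0000)
member 2 (1-2): L=4.3982, (cx,cy)=(0.4936,-0.8697)
member 3 (1-3): L=4.4008, (cx,cy)=(0.9989,0.0466)
member 4 (2-3): L=4.6034, (cx,cy)=(0.4833,0.8754)
member 5 (2-4): L=4.2910, (cx,cy)=(1.0000,0.0000)
member 6 (3-4): L=4.5287, (cx,cy)=(0.4562,-0.8899)
solve A·x = −loads:
  F[0-1] = -69.8871 N (compression)
  F[0-2] = +22.1735 N (tension)
  F[1-2] = +65.7273 N (tension)
  F[1-3] = -67.8111 N (compression)
  F[2-3] = +74.4067 N (tension)
  F[2-4] = +31.7740 N (tension)
  F[3-4] = -69.6494 N (compression)
  Rx@0 = +13.1200 N
  Ry@0 = +60.3206 N
  Ry@4 = +61.9794 N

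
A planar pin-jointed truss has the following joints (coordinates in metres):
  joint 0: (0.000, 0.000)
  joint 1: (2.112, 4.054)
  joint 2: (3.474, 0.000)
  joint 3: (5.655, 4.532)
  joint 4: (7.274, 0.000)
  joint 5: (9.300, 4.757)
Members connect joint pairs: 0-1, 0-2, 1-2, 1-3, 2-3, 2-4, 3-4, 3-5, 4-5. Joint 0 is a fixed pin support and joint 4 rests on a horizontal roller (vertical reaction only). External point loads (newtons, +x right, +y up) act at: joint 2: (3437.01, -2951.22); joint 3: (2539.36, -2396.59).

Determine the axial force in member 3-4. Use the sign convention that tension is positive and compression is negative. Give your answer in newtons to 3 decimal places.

-5155.256

N=6 nodes, M=9 members, R=3 reactions → 2N=12, M+R=12
member 0 (0-1): L=4.5712, (cx,cy)=(0.4620,0.8869)
member 1 (0-2): L=3.4740, (cx,cy)=(1.0000,0.0000)
member 2 (1-2): L=4.2767, (cx,cy)=(0.3185,-0.9479)
member 3 (1-3): L=3.5751, (cx,cy)=(0.9910,0.1337)
member 4 (2-3): L=5.0295, (cx,cy)=(0.4336,0.9011)
member 5 (2-4): L=3.8000, (cx,cy)=(1.0000,0.0000)
member 6 (3-4): L=4.8125, (cx,cy)=(0.3364,-0.9417)
member 7 (3-5): L=3.6519, (cx,cy)=(0.9981,0.0616)
member 8 (4-5): L=5.1705, (cx,cy)=(0.3918,0.9200)
solve A·x = −loads:
  F[0-1] = -555.9297 N (compression)
  F[0-2] = +6233.2249 N (tension)
  F[1-2] = +462.5918 N (tension)
  F[1-3] = -407.8390 N (compression)
  F[2-3] = +2788.5426 N (tension)
  F[2-4] = +1734.3074 N (tension)
  F[3-4] = -5155.2559 N (compression)
  F[3-5] = +0.0000 N (tension)
  F[4-5] = -0.0000 N (compression)
  Rx@0 = -5976.3700 N
  Ry@0 = +493.0349 N
  Ry@4 = +4854.7751 N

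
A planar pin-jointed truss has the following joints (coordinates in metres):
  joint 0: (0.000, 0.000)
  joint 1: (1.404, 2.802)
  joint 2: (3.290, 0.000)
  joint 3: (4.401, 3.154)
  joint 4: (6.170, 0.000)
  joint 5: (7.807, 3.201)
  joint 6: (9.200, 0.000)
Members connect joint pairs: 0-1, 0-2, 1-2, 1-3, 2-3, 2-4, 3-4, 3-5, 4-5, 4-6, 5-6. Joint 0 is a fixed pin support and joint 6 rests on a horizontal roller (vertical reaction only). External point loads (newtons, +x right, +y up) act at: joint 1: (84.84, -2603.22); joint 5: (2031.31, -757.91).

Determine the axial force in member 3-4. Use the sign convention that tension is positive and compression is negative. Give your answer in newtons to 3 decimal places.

-1152.086

N=7 nodes, M=11 members, R=3 reactions → 2N=14, M+R=14
member 0 (0-1): L=3.1341, (cx,cy)=(0.4480,0.8940)
member 1 (0-2): L=3.2900, (cx,cy)=(1.0000,0.0000)
member 2 (1-2): L=3.3776, (cx,cy)=(0.5584,-0.8296)
member 3 (1-3): L=3.0176, (cx,cy)=(0.9932,0.1166)
member 4 (2-3): L=3.3440, (cx,cy)=(0.3322,0.9432)
member 5 (2-4): L=2.8800, (cx,cy)=(1.0000,0.0000)
member 6 (3-4): L=3.6162, (cx,cy)=(0.4892,-0.8722)
member 7 (3-5): L=3.4063, (cx,cy)=(0.9999,0.0138)
member 8 (4-5): L=3.5953, (cx,cy)=(0.4553,0.8903)
member 9 (4-6): L=3.0300, (cx,cy)=(1.0000,0.0000)
member 10 (5-6): L=3.4910, (cx,cy)=(0.3990,-0.9169)
solve A·x = −loads:
  F[0-1] = -1776.3117 N (compression)
  F[0-2] = +2911.9007 N (tension)
  F[1-2] = -1249.5408 N (compression)
  F[1-3] = -184.1238 N (compression)
  F[2-3] = +1099.0280 N (tension)
  F[2-4] = +1849.0344 N (tension)
  F[3-4] = -1152.0862 N (compression)
  F[3-5] = +745.9291 N (tension)
  F[4-5] = +1128.6014 N (tension)
  F[4-6] = +771.5807 N (tension)
  F[5-6] = -1933.6415 N (compression)
  Rx@0 = -2116.1500 N
  Ry@0 = +1588.1007 N
  Ry@6 = +1773.0293 N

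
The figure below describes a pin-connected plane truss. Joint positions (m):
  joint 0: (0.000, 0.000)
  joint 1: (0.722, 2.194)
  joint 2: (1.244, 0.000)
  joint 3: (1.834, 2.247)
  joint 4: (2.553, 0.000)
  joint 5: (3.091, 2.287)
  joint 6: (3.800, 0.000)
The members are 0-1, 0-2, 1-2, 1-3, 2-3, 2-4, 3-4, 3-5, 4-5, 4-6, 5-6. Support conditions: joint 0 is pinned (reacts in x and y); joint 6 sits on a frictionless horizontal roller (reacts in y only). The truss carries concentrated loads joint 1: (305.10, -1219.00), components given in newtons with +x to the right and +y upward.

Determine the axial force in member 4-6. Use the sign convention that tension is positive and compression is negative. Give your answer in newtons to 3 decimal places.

N=7 nodes, M=11 members, R=3 reactions → 2N=14, M+R=14
member 0 (0-1): L=2.3097, (cx,cy)=(0.3126,0.9499)
member 1 (0-2): L=1.2440, (cx,cy)=(1.0000,0.0000)
member 2 (1-2): L=2.2552, (cx,cy)=(0.2315,-0.9728)
member 3 (1-3): L=1.1133, (cx,cy)=(0.9989,0.0476)
member 4 (2-3): L=2.3232, (cx,cy)=(0.2540,0.9672)
member 5 (2-4): L=1.3090, (cx,cy)=(1.0000,0.0000)
member 6 (3-4): L=2.3592, (cx,cy)=(0.3048,-0.9524)
member 7 (3-5): L=1.2576, (cx,cy)=(0.9995,0.0318)
member 8 (4-5): L=2.3494, (cx,cy)=(0.2290,0.9734)
member 9 (4-6): L=1.2470, (cx,cy)=(1.0000,0.0000)
member 10 (5-6): L=2.3944, (cx,cy)=(0.2961,-0.9552)
solve A·x = −loads:
  F[0-1] = -854.0316 N (compression)
  F[0-2] = +572.0606 N (tension)
  F[1-2] = -442.1599 N (compression)
  F[1-3] = -470.2512 N (compression)
  F[2-3] = +444.7339 N (tension)
  F[2-4] = +356.7718 N (tension)
  F[3-4] = -435.6163 N (compression)
  F[3-5] = -224.1266 N (compression)
  F[4-5] = +426.2190 N (tension)
  F[4-6] = +126.4125 N (tension)
  F[5-6] = -426.9104 N (compression)
  Rx@0 = -305.1000 N
  Ry@0 = +811.2349 N
  Ry@6 = +407.7651 N

126.413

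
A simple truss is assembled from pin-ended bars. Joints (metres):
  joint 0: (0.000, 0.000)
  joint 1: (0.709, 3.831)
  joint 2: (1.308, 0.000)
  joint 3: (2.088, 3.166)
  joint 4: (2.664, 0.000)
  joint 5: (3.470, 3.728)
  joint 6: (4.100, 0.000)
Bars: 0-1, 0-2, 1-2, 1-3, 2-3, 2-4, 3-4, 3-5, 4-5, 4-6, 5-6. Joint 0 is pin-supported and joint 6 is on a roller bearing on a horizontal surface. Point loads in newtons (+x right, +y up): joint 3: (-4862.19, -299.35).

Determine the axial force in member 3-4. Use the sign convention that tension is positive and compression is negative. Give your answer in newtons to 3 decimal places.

N=7 nodes, M=11 members, R=3 reactions → 2N=14, M+R=14
member 0 (0-1): L=3.8961, (cx,cy)=(0.1820,0.9833)
member 1 (0-2): L=1.3080, (cx,cy)=(1.0000,0.0000)
member 2 (1-2): L=3.8775, (cx,cy)=(0.1545,-0.9880)
member 3 (1-3): L=1.5310, (cx,cy)=(0.9007,-0.4344)
member 4 (2-3): L=3.2607, (cx,cy)=(0.2392,0.9710)
member 5 (2-4): L=1.3560, (cx,cy)=(1.0000,0.0000)
member 6 (3-4): L=3.2180, (cx,cy)=(0.1790,-0.9839)
member 7 (3-5): L=1.4919, (cx,cy)=(0.9263,0.3767)
member 8 (4-5): L=3.8141, (cx,cy)=(0.2113,0.9774)
member 9 (4-6): L=1.4360, (cx,cy)=(1.0000,0.0000)
member 10 (5-6): L=3.7809, (cx,cy)=(0.1666,-0.9860)
solve A·x = −loads:
  F[0-1] = -3967.7111 N (compression)
  F[0-2] = -4140.1500 N (compression)
  F[1-2] = +4652.0493 N (tension)
  F[1-3] = -1599.4514 N (compression)
  F[2-3] = -4733.6396 N (compression)
  F[2-4] = -2289.1488 N (compression)
  F[3-4] = +4290.0235 N (tension)
  F[3-5] = +1642.2318 N (tension)
  F[4-5] = -4318.2585 N (compression)
  F[4-6] = -608.7257 N (compression)
  F[5-6] = +3653.1826 N (tension)
  Rx@0 = +4862.1900 N
  Ry@0 = +3901.4599 N
  Ry@6 = -3602.1099 N

4290.024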